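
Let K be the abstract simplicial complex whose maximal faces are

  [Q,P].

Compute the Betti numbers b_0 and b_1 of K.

Fix the vertex order P < Q and write every simplex with vertices in increasing order. Then dim K = 1 and the simplices of K are:

  0-simplices (2): P, Q
  1-simplices (1): PQ

so the chain groups are C_0 ≅ Z^2, C_1 ≅ Z^1.

Boundary ∂_1: C_1 → C_0 is given by ∂[p,q] = [q] − [p].
The resulting 2×1 matrix has rank 1, and its Smith normal form has invariant factors (1).

Computing H_k = (kernel of ∂_k) / (image of ∂_{k+1}):

  H_0: rank C_0 − rank ∂_1 = 2 − 1 = 1, and the invariant factors of ∂_1 are all 1, so H_0 = Z.
  H_1: rank ker ∂_1 − rank ∂_2 = (1 − 1) − 0 = 0, and there is no ∂_2, so H_1 = 0.

As a check, the Euler characteristic is 2 − 1 = 1, which agrees with 1 − 0 = 1.

Hence the Betti numbers are b_0 = 1, b_1 = 0.

b_0 = 1, b_1 = 0.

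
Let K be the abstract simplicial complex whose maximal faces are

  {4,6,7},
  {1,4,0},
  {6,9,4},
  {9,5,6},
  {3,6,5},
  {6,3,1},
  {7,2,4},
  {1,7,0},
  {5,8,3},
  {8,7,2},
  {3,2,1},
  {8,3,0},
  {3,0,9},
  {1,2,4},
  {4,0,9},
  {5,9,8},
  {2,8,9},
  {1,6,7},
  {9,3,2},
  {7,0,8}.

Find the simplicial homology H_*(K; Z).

We work with the vertex ordering 0 < 1 < 2 < 3 < 4 < 5 < 6 < 7 < 8 < 9. The simplices of K, each written with vertices in increasing order, are:

  0-simplices (10): [0], [1], [2], [3], [4], [5], [6], [7], [8], [9]
  1-simplices (30): (30 of them)
  2-simplices (20): (20 of them)

Hence C_0 ≅ Z^10, C_1 ≅ Z^30, C_2 ≅ Z^20.

Boundary ∂_1: C_1 → C_0 is given by ∂[p,q] = [q] − [p]. For instance
  ∂[2,9] = [9] − [2].
The 10×30 boundary matrix has rank 9 and Smith normal form diag(1,1,1,1,1,1,1,1,1).

∂_2: C_2 → C_1 sends each 2-simplex [p,q,r] to [q,r] − [p,r] + [p,q]. For instance
  ∂[0,3,8] = [3,8] − [0,8] + [0,3],
  ∂[3,5,8] = [5,8] − [3,8] + [3,5].
The 30×20 boundary matrix has rank 20 and Smith normal form diag(1,1,1,1,1,1,1,1,1,1,1,1,1,1,1,1,1,1,1,2).

Now H_k = ker ∂_k / im ∂_{k+1}, so:

  H_0: rank C_0 − rank ∂_1 = 10 − 9 = 1, and the invariant factors of ∂_1 are all 1, so H_0 = Z.
  H_1: rank ker ∂_1 − rank ∂_2 = (30 − 9) − 20 = 1, and ∂_2 has invariant factor 2 > 1, so H_1 = Z ⊕ Z/2Z.
  H_2: rank ker ∂_2 − rank ∂_3 = (20 − 20) − 0 = 0, and there is no ∂_3, so H_2 = 0.

(K is a triangulation of the Klein bottle.)

H_0 = Z,  H_1 = Z ⊕ Z/2Z,  H_2 = 0.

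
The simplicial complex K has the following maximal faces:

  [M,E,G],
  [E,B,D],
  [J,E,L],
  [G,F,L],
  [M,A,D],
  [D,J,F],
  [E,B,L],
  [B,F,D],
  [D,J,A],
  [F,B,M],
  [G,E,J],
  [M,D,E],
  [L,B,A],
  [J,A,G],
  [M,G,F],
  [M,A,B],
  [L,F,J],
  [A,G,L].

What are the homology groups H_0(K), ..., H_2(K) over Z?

We work with the vertex ordering A < B < D < E < F < G < J < L < M. The simplices of K, each written with vertices in increasing order, are:

  0-simplices (9): A, B, D, E, F, G, J, L, M
  1-simplices (27): AB, AD, AG, AJ, AL, AM, BD, BE, BF, BL, BM, DE, DF, DJ, DM, EG, EJ, EL, EM, FG, FJ, FL, FM, GJ, GL, GM, JL
  2-simplices (18): ABL, ABM, ADJ, ADM, AGJ, AGL, BDE, BDF, BEL, BFM, DEM, DFJ, EGJ, EGM, EJL, FGL, FGM, FJL

giving chain groups C_0 ≅ Z^9, C_1 ≅ Z^27, C_2 ≅ Z^18.

Boundary ∂_1: C_1 → C_0 is given by ∂[p,q] = [q] − [p]. For instance
  ∂FJ = J − F.
The 9×27 boundary matrix has rank 8 and Smith normal form diag(1,1,1,1,1,1,1,1).

Boundary ∂_2: C_2 → C_1 sends each 2-simplex [p,q,r] to [q,r] − [p,r] + [p,q]. For instance
  ∂ABL = BL − AL + AB,
  ∂BFM = FM − BM + BF.
As a 27×18 matrix over Z this has rank 18, with invariant factors (1,1,1,1,1,1,1,1,1,1,1,1,1,1,1,1,1,2).

Reading off H_k = ker ∂_k / im ∂_{k+1}:

  H_0: rank C_0 − rank ∂_1 = 9 − 8 = 1, and the invariant factors of ∂_1 are all 1, so H_0 = Z.
  H_1: rank ker ∂_1 − rank ∂_2 = (27 − 8) − 18 = 1, and ∂_2 has invariant factor 2 > 1, so H_1 = Z ⊕ Z/2.
  H_2: rank ker ∂_2 − rank ∂_3 = (18 − 18) − 0 = 0, and there is no ∂_3, so H_2 = 0.

As a check, the Euler characteristic is 9 − 27 + 18 = 0, which agrees with 1 − 1 + 0 = 0.

H_0 = Z,  H_1 = Z ⊕ Z/2,  H_2 = 0.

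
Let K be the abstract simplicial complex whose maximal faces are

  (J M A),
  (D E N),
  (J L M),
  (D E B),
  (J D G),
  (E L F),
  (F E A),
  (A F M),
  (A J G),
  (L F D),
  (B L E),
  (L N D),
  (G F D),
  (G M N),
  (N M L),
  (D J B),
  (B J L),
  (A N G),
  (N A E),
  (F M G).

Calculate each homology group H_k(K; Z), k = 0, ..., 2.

We work with the vertex ordering A < B < D < E < F < G < J < L < M < N. The simplices of K, each written with vertices in increasing order, are:

  0-simplices (10): A, B, D, E, F, G, J, L, M, N
  1-simplices (30): AE, AF, AG, AJ, AM, AN, BD, BE, BJ, BL, DE, DF, DG, DJ, DL, DN, EF, EL, EN, FG, FL, FM, GJ, GM, GN, JL, JM, LM, LN, MN
  2-simplices (20): AEF, AEN, AFM, AGJ, AGN, AJM, BDE, BDJ, BEL, BJL, DEN, DFG, DFL, DGJ, DLN, EFL, FGM, GMN, JLM, LMN

giving chain groups C_0 ≅ Z^10, C_1 ≅ Z^30, C_2 ≅ Z^20.

Boundary ∂_1: C_1 → C_0 maps an edge to its endpoints' difference, ∂[p,q] = q − p. For instance
  ∂AJ = J − A.
The resulting 10×30 matrix has rank 9, and its Smith normal form has invariant factors (1,1,1,1,1,1,1,1,1).

Boundary ∂_2: C_2 → C_1 sends each 2-simplex [p,q,r] to [q,r] − [p,r] + [p,q]. For instance
  ∂DFL = FL − DL + DF,
  ∂BDE = DE − BE + BD.
The 30×20 boundary matrix has rank 20 and Smith normal form diag(1,1,1,1,1,1,1,1,1,1,1,1,1,1,1,1,1,1,1,2).

From H_k ≅ ker(∂_k) / im(∂_{k+1}) we obtain:

  H_0: rank C_0 − rank ∂_1 = 10 − 9 = 1, and the invariant factors of ∂_1 are all 1, so H_0 = Z.
  H_1: rank ker ∂_1 − rank ∂_2 = (30 − 9) − 20 = 1, and ∂_2 has invariant factor 2 > 1, so H_1 = Z ⊕ Z/2.
  H_2: rank ker ∂_2 − rank ∂_3 = (20 − 20) − 0 = 0, and there is no ∂_3, so H_2 = 0.

H_0 ≅ Z,  H_1 ≅ Z ⊕ Z/2,  H_2 = 0.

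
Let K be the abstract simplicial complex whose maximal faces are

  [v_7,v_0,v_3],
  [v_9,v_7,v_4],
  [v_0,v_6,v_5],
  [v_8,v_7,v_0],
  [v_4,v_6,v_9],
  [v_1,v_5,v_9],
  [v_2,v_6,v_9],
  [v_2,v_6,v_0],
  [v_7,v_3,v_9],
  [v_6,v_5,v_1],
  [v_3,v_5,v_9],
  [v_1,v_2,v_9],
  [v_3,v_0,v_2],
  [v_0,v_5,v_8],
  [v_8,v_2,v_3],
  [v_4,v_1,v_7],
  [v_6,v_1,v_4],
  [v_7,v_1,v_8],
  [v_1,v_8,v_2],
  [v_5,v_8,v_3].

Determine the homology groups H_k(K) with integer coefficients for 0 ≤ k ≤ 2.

K has 10 vertices, 30 edges, 20 triangles.
rank ∂_0 = 0, rank ∂_1 = 9 ⇒ b_0 = 10 − 0 − 9 = 1; all invariant factors of ∂_1 are 1 so no torsion. So H_0 ≅ Z.
rank ∂_1 = 9, rank ∂_2 = 20 ⇒ b_1 = 30 − 9 − 20 = 1; ∂_2 has invariant factor(s) [2] giving torsion. So H_1 ≅ Z ⊕ Z_2.
rank ∂_2 = 20, rank ∂_3 = 0 ⇒ b_2 = 20 − 20 − 0 = 0. So H_2 ≅ 0.

H_0 = Z,  H_1 = Z ⊕ Z_2,  H_2 = 0.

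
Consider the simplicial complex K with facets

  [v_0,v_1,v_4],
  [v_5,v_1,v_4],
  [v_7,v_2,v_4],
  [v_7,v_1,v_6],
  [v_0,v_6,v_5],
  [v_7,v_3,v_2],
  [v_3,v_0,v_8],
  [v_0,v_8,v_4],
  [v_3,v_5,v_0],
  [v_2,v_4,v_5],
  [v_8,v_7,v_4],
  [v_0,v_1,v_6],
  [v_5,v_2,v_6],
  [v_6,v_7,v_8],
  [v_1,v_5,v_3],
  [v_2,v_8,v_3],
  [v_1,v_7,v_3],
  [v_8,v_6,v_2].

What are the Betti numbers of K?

b_0 = 1, b_1 = 1, b_2 = 0.

We work with the vertex ordering v_0 < v_1 < v_2 < v_3 < v_4 < v_5 < v_6 < v_7 < v_8. The simplices of K, each written with vertices in increasing order, are:

  0-simplices (9): [v_0], [v_1], [v_2], [v_3], [v_4], [v_5], [v_6], [v_7], [v_8]
  1-simplices (27): (27 of them)
  2-simplices (18): (18 of them)

Hence C_0 ≅ Z^9, C_1 ≅ Z^27, C_2 ≅ Z^18.

∂_1: C_1 → C_0 is given by ∂[p,q] = [q] − [p]. For instance
  ∂[v_2,v_4] = [v_4] − [v_2].
The 9×27 boundary matrix has rank 8 and Smith normal form diag(1,1,1,1,1,1,1,1).

Boundary ∂_2: C_2 → C_1 acts by ∂[p,q,r] = [q,r] − [p,r] + [p,q]. For instance
  ∂[v_2,v_4,v_7] = [v_4,v_7] − [v_2,v_7] + [v_2,v_4],
  ∂[v_0,v_1,v_6] = [v_1,v_6] − [v_0,v_6] + [v_0,v_1].
As a 27×18 matrix over Z this has rank 18, with invariant factors (1,1,1,1,1,1,1,1,1,1,1,1,1,1,1,1,1,2).

Computing H_k = (kernel of ∂_k) / (image of ∂_{k+1}):

  H_0: rank C_0 − rank ∂_1 = 9 − 8 = 1, and the invariant factors of ∂_1 are all 1, so H_0 ≅ Z.
  H_1: rank ker ∂_1 − rank ∂_2 = (27 − 8) − 18 = 1, and ∂_2 has invariant factor 2 > 1, so H_1 ≅ Z × Z/2.
  H_2: rank ker ∂_2 − rank ∂_3 = (18 − 18) − 0 = 0, and there is no ∂_3, so H_2 ≅ 0.

Hence the Betti numbers are b_0 = 1, b_1 = 1, b_2 = 0.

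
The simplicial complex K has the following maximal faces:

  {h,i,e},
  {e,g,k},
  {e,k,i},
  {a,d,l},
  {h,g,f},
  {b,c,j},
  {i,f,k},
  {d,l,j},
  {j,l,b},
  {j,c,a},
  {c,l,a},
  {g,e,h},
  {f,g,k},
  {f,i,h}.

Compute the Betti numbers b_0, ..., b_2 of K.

Fix the vertex order a < b < c < d < e < f < g < h < i < j < k < l and write every simplex with vertices in increasing order. Then dim K = 2 and the simplices of K are:

  0-simplices (12): a, b, c, d, e, f, g, h, i, j, k, l
  1-simplices (24): ac, ad, aj, al, bc, bj, bl, cj, cl, dj, dl, eg, eh, ei, ek, fg, fh, fi, fk, gh, gk, hi, ik, jl
  2-simplices (14): acj, acl, adl, bcj, bjl, djl, egh, egk, ehi, eik, fgh, fgk, fhi, fik

giving chain groups C_0 ≅ Z^12, C_1 ≅ Z^24, C_2 ≅ Z^14.

Boundary ∂_1: C_1 → C_0 sends each edge [p,q] (with p < q) to q − p.
The 12×24 boundary matrix has rank 10 and Smith normal form diag(1,1,1,1,1,1,1,1,1,1).

The boundary map ∂_2: C_2 → C_1 acts by ∂[p,q,r] = [q,r] − [p,r] + [p,q]. For instance
  ∂bjl = jl − bl + bj,
  ∂acl = cl − al + ac.
As a 24×14 matrix over Z this has rank 13, with invariant factors (1,1,1,1,1,1,1,1,1,1,1,1,1).

From H_k ≅ ker(∂_k) / im(∂_{k+1}) we obtain:

  H_0: rank C_0 − rank ∂_1 = 12 − 10 = 2, and the invariant factors of ∂_1 are all 1, so H_0 ≅ Z^2.
  H_1: rank ker ∂_1 − rank ∂_2 = (24 − 10) − 13 = 1, and the invariant factors of ∂_2 are all 1, so H_1 ≅ Z.
  H_2: rank ker ∂_2 − rank ∂_3 = (14 − 13) − 0 = 1, and there is no ∂_3, so H_2 ≅ Z.

As a check, the Euler characteristic is 12 − 24 + 14 = 2, which agrees with 2 − 1 + 1 = 2.

Hence the Betti numbers are b_0 = 2, b_1 = 1, b_2 = 1.

b_0 = 2, b_1 = 1, b_2 = 1.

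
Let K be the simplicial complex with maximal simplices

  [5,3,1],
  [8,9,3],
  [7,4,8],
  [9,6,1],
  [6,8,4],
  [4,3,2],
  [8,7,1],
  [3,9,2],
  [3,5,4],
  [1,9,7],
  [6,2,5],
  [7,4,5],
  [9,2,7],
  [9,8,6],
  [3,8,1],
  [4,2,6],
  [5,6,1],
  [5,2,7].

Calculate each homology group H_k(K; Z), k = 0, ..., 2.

We work with the vertex ordering 1 < 2 < 3 < 4 < 5 < 6 < 7 < 8 < 9. The simplices of K, each written with vertices in increasing order, are:

  0-simplices (9): [1], [2], [3], [4], [5], [6], [7], [8], [9]
  1-simplices (27): (27 of them)
  2-simplices (18): [1,3,5], [1,3,8], [1,5,6], [1,6,9], [1,7,8], [1,7,9], [2,3,4], [2,3,9], [2,4,6], [2,5,6], [2,5,7], [2,7,9], [3,4,5], [3,8,9], [4,5,7], [4,6,8], [4,7,8], [6,8,9]

giving chain groups C_0 ≅ Z^9, C_1 ≅ Z^27, C_2 ≅ Z^18.

The boundary map ∂_1: C_1 → C_0 sends each edge [p,q] (with p < q) to q − p.
This gives a 9×27 integer matrix of rank 8; reducing to Smith normal form yields diagonal entries (1,1,1,1,1,1,1,1).

∂_2: C_2 → C_1 sends each 2-simplex [p,q,r] to [q,r] − [p,r] + [p,q]. For instance
  ∂[1,7,9] = [7,9] − [1,9] + [1,7],
  ∂[2,5,7] = [5,7] − [2,7] + [2,5].
This gives a 27×18 integer matrix of rank 18; reducing to Smith normal form yields diagonal entries (1,1,1,1,1,1,1,1,1,1,1,1,1,1,1,1,1,2).

From H_k ≅ ker(∂_k) / im(∂_{k+1}) we obtain:

  H_0: rank C_0 − rank ∂_1 = 9 − 8 = 1, and the invariant factors of ∂_1 are all 1, so H_0 = Z.
  H_1: rank ker ∂_1 − rank ∂_2 = (27 − 8) − 18 = 1, and ∂_2 has invariant factor 2 > 1, so H_1 = Z × Z/2.
  H_2: rank ker ∂_2 − rank ∂_3 = (18 − 18) − 0 = 0, and there is no ∂_3, so H_2 = 0.

H_0 ≅ Z,  H_1 ≅ Z × Z/2,  H_2 = 0.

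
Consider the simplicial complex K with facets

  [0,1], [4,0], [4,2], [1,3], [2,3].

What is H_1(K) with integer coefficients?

Order the vertices as 0 < 1 < 2 < 3 < 4. Listing each simplex with vertices in this order, K has dimension 1 with simplices:

  0-simplices (5): [0], [1], [2], [3], [4]
  1-simplices (5): [0,1], [0,4], [1,3], [2,3], [2,4]

Hence C_0 ≅ Z^5, C_1 ≅ Z^5.

∂_1: C_1 → C_0 maps an edge to its endpoints' difference, ∂[p,q] = q − p.
The resulting 5×5 matrix has rank 4, and its Smith normal form has invariant factors (1,1,1,1).

Computing H_k = (kernel of ∂_k) / (image of ∂_{k+1}):

  H_1: rank ker ∂_1 − rank ∂_2 = (5 − 4) − 0 = 1, and there is no ∂_2, so H_1 = Z.

H_1 ≅ Z.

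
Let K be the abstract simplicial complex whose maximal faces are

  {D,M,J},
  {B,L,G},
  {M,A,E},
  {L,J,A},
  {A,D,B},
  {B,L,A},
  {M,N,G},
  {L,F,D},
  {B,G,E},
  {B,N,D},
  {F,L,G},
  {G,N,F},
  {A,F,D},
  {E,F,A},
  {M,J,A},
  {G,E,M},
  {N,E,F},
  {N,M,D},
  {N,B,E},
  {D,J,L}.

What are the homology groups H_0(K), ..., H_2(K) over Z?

H_0 = Z,  H_1 = Z × Z/2,  H_2 = 0.

Fix the vertex order A < B < D < E < F < G < J < L < M < N and write every simplex with vertices in increasing order. Then dim K = 2 and the simplices of K are:

  0-simplices (10): A, B, D, E, F, G, J, L, M, N
  1-simplices (30): AB, AD, AE, AF, AJ, AL, AM, BD, BE, BG, BL, BN, DF, DJ, DL, DM, DN, EF, EG, EM, EN, FG, FL, FN, GL, GM, GN, JL, JM, MN
  2-simplices (20): ABD, ABL, ADF, AEF, AEM, AJL, AJM, BDN, BEG, BEN, BGL, DFL, DJL, DJM, DMN, EFN, EGM, FGL, FGN, GMN

so the chain groups are C_0 ≅ Z^10, C_1 ≅ Z^30, C_2 ≅ Z^20.

∂_1: C_1 → C_0 sends each edge [p,q] (with p < q) to q − p. For instance
  ∂EM = M − E.
This gives a 10×30 integer matrix of rank 9; reducing to Smith normal form yields diagonal entries (1,1,1,1,1,1,1,1,1).

The boundary map ∂_2: C_2 → C_1 maps a triangle to the signed sum of its edges. For instance
  ∂ABL = BL − AL + AB,
  ∂ABD = BD − AD + AB.
As a 30×20 matrix over Z this has rank 20, with invariant factors (1,1,1,1,1,1,1,1,1,1,1,1,1,1,1,1,1,1,1,2).

Now H_k = ker ∂_k / im ∂_{k+1}, so:

  H_0: rank C_0 − rank ∂_1 = 10 − 9 = 1, and the invariant factors of ∂_1 are all 1, so H_0 ≅ Z.
  H_1: rank ker ∂_1 − rank ∂_2 = (30 − 9) − 20 = 1, and ∂_2 has invariant factor 2 > 1, so H_1 ≅ Z × Z/2.
  H_2: rank ker ∂_2 − rank ∂_3 = (20 − 20) − 0 = 0, and there is no ∂_3, so H_2 ≅ 0.

(K is a triangulation of the Klein bottle.)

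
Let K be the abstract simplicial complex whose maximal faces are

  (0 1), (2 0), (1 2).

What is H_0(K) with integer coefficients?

H_0 ≅ Z.

We work with the vertex ordering 0 < 1 < 2. The simplices of K, each written with vertices in increasing order, are:

  0-simplices (3): [0], [1], [2]
  1-simplices (3): [0,1], [0,2], [1,2]

giving chain groups C_0 ≅ Z^3, C_1 ≅ Z^3.

The boundary map ∂_1: C_1 → C_0 maps an edge to its endpoints' difference, ∂[p,q] = q − p. For instance
  ∂[1,2] = [2] − [1].
The 3×3 boundary matrix has rank 2 and Smith normal form diag(1,1).

Reading off H_k = ker ∂_k / im ∂_{k+1}:

  H_0: rank C_0 − rank ∂_1 = 3 − 2 = 1, and the invariant factors of ∂_1 are all 1, so H_0 = Z.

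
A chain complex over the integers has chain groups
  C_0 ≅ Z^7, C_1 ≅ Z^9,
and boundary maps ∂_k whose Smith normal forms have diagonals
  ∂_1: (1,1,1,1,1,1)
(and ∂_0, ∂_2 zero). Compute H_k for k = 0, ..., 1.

H_0 = Z,  H_1 = Z^3.

H_0: b_0 = 7 − 0 − 6 = 1; torsion from ∂_1 factors > 1: none. So H_0 = Z.
H_1: b_1 = 9 − 6 − 0 = 3; torsion from ∂_2 factors > 1: none. So H_1 = Z^3.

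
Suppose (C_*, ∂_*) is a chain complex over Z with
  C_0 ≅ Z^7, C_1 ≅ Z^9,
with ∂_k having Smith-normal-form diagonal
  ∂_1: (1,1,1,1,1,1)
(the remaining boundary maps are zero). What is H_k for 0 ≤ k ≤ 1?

H_0: b_0 = 7 − 0 − 6 = 1; torsion from ∂_1 factors > 1: none. So H_0 = Z.
H_1: b_1 = 9 − 6 − 0 = 3; torsion from ∂_2 factors > 1: none. So H_1 = Z^3.

H_0 = Z,  H_1 = Z^3.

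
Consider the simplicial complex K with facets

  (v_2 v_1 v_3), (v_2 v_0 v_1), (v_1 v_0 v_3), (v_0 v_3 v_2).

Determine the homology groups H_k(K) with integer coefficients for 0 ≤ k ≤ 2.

H_0 = Z,  H_1 = 0,  H_2 = Z.

Fix the vertex order v_0 < v_1 < v_2 < v_3 and write every simplex with vertices in increasing order. Then dim K = 2 and the simplices of K are:

  0-simplices (4): [v_0], [v_1], [v_2], [v_3]
  1-simplices (6): [v_0,v_1], [v_0,v_2], [v_0,v_3], [v_1,v_2], [v_1,v_3], [v_2,v_3]
  2-simplices (4): [v_0,v_1,v_2], [v_0,v_1,v_3], [v_0,v_2,v_3], [v_1,v_2,v_3]

so the chain groups are C_0 ≅ Z^4, C_1 ≅ Z^6, C_2 ≅ Z^4.

Boundary ∂_1: C_1 → C_0 sends each edge [p,q] (with p < q) to q − p. For instance
  ∂[v_0,v_3] = [v_3] − [v_0].
The resulting 4×6 matrix has rank 3, and its Smith normal form has invariant factors (1,1,1).

The boundary map ∂_2: C_2 → C_1 acts by ∂[p,q,r] = [q,r] − [p,r] + [p,q]. For instance
  ∂[v_0,v_1,v_2] = [v_1,v_2] − [v_0,v_2] + [v_0,v_1],
  ∂[v_0,v_2,v_3] = [v_2,v_3] − [v_0,v_3] + [v_0,v_2].
As a 6×4 matrix over Z this has rank 3, with invariant factors (1,1,1).

Reading off H_k = ker ∂_k / im ∂_{k+1}:

  H_0: rank C_0 − rank ∂_1 = 4 − 3 = 1, and the invariant factors of ∂_1 are all 1, so H_0 = Z.
  H_1: rank ker ∂_1 − rank ∂_2 = (6 − 3) − 3 = 0, and the invariant factors of ∂_2 are all 1, so H_1 = 0.
  H_2: rank ker ∂_2 − rank ∂_3 = (4 − 3) − 0 = 1, and there is no ∂_3, so H_2 = Z.

(K is a triangulation of the 2-sphere S^2.)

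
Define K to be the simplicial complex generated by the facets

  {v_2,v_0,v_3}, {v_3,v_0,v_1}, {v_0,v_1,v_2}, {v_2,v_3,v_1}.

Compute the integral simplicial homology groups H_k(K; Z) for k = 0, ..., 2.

Take the total order v_0 < v_1 < v_2 < v_3 on the vertex set. Then K (dimension 2) consists of the simplices:

  0-simplices (4): [v_0], [v_1], [v_2], [v_3]
  1-simplices (6): [v_0,v_1], [v_0,v_2], [v_0,v_3], [v_1,v_2], [v_1,v_3], [v_2,v_3]
  2-simplices (4): [v_0,v_1,v_2], [v_0,v_1,v_3], [v_0,v_2,v_3], [v_1,v_2,v_3]

so the chain groups are C_0 ≅ Z^4, C_1 ≅ Z^6, C_2 ≅ Z^4.

Boundary ∂_1: C_1 → C_0 is given by ∂[p,q] = [q] − [p]. For instance
  ∂[v_0,v_2] = [v_2] − [v_0].
The 4×6 boundary matrix has rank 3 and Smith normal form diag(1,1,1).

Boundary ∂_2: C_2 → C_1 sends each 2-simplex [p,q,r] to [q,r] − [p,r] + [p,q]. For instance
  ∂[v_0,v_1,v_2] = [v_1,v_2] − [v_0,v_2] + [v_0,v_1],
  ∂[v_0,v_1,v_3] = [v_1,v_3] − [v_0,v_3] + [v_0,v_1].
As a 6×4 matrix over Z this has rank 3, with invariant factors (1,1,1).

Computing H_k = (kernel of ∂_k) / (image of ∂_{k+1}):

  H_0: rank C_0 − rank ∂_1 = 4 − 3 = 1, and the invariant factors of ∂_1 are all 1, so H_0 ≅ Z.
  H_1: rank ker ∂_1 − rank ∂_2 = (6 − 3) − 3 = 0, and the invariant factors of ∂_2 are all 1, so H_1 ≅ 0.
  H_2: rank ker ∂_2 − rank ∂_3 = (4 − 3) − 0 = 1, and there is no ∂_3, so H_2 ≅ Z.

H_0 ≅ Z,  H_1 = 0,  H_2 ≅ Z.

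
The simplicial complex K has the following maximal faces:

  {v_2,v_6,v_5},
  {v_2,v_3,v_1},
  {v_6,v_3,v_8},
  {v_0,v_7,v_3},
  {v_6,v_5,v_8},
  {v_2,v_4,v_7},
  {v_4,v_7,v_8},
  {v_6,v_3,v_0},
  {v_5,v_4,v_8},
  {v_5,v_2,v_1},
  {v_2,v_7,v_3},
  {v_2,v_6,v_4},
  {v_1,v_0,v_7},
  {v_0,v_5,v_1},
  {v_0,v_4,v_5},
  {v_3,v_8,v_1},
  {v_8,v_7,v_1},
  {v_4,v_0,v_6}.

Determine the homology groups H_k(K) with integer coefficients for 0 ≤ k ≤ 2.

H_0 = Z,  H_1 = Z ⊕ Z/2Z,  H_2 = 0.

Fix the vertex order v_0 < v_1 < v_2 < v_3 < v_4 < v_5 < v_6 < v_7 < v_8 and write every simplex with vertices in increasing order. Then dim K = 2 and the simplices of K are:

  0-simplices (9): [v_0], [v_1], [v_2], [v_3], [v_4], [v_5], [v_6], [v_7], [v_8]
  1-simplices (27): (27 of them)
  2-simplices (18): (18 of them)

Hence C_0 ≅ Z^9, C_1 ≅ Z^27, C_2 ≅ Z^18.

The boundary map ∂_1: C_1 → C_0 is given by ∂[p,q] = [q] − [p]. For instance
  ∂[v_2,v_5] = [v_5] − [v_2].
The 9×27 boundary matrix has rank 8 and Smith normal form diag(1,1,1,1,1,1,1,1).

∂_2: C_2 → C_1 maps a triangle to the signed sum of its edges. For instance
  ∂[v_1,v_7,v_8] = [v_7,v_8] − [v_1,v_8] + [v_1,v_7],
  ∂[v_4,v_7,v_8] = [v_7,v_8] − [v_4,v_8] + [v_4,v_7].
The resulting 27×18 matrix has rank 18, and its Smith normal form has invariant factors (1,1,1,1,1,1,1,1,1,1,1,1,1,1,1,1,1,2).

From H_k ≅ ker(∂_k) / im(∂_{k+1}) we obtain:

  H_0: rank C_0 − rank ∂_1 = 9 − 8 = 1, and the invariant factors of ∂_1 are all 1, so H_0 ≅ Z.
  H_1: rank ker ∂_1 − rank ∂_2 = (27 − 8) − 18 = 1, and ∂_2 has invariant factor 2 > 1, so H_1 ≅ Z ⊕ Z/2Z.
  H_2: rank ker ∂_2 − rank ∂_3 = (18 − 18) − 0 = 0, and there is no ∂_3, so H_2 ≅ 0.

(K is a triangulation of the Klein bottle.)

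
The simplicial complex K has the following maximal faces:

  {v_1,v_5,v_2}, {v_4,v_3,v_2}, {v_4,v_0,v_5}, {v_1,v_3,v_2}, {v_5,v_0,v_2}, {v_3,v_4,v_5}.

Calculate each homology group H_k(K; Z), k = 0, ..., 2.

Take the total order v_0 < v_1 < v_2 < v_3 < v_4 < v_5 on the vertex set. Then K (dimension 2) consists of the simplices:

  0-simplices (6): [v_0], [v_1], [v_2], [v_3], [v_4], [v_5]
  1-simplices (12): [v_0,v_2], [v_0,v_4], [v_0,v_5], [v_1,v_2], [v_1,v_3], [v_1,v_5], [v_2,v_3], [v_2,v_4], [v_2,v_5], [v_3,v_4], [v_3,v_5], [v_4,v_5]
  2-simplices (6): [v_0,v_2,v_5], [v_0,v_4,v_5], [v_1,v_2,v_3], [v_1,v_2,v_5], [v_2,v_3,v_4], [v_3,v_4,v_5]

giving chain groups C_0 ≅ Z^6, C_1 ≅ Z^12, C_2 ≅ Z^6.

The boundary map ∂_1: C_1 → C_0 sends each edge [p,q] (with p < q) to q − p. For instance
  ∂[v_4,v_5] = [v_5] − [v_4].
The resulting 6×12 matrix has rank 5, and its Smith normal form has invariant factors (1,1,1,1,1).

Boundary ∂_2: C_2 → C_1 maps a triangle to the signed sum of its edges. For instance
  ∂[v_1,v_2,v_5] = [v_2,v_5] − [v_1,v_5] + [v_1,v_2],
  ∂[v_1,v_2,v_3] = [v_2,v_3] − [v_1,v_3] + [v_1,v_2].
The 12×6 boundary matrix has rank 6 and Smith normal form diag(1,1,1,1,1,1).

Computing H_k = (kernel of ∂_k) / (image of ∂_{k+1}):

  H_0: rank C_0 − rank ∂_1 = 6 − 5 = 1, and the invariant factors of ∂_1 are all 1, so H_0 ≅ Z.
  H_1: rank ker ∂_1 − rank ∂_2 = (12 − 5) − 6 = 1, and the invariant factors of ∂_2 are all 1, so H_1 ≅ Z.
  H_2: rank ker ∂_2 − rank ∂_3 = (6 − 6) − 0 = 0, and there is no ∂_3, so H_2 ≅ 0.

As a check, the Euler characteristic is 6 − 12 + 6 = 0, which agrees with 1 − 1 + 0 = 0.
(K is a triangulation of the cylinder S^1 x I.)

H_0 = Z,  H_1 = Z,  H_2 = 0.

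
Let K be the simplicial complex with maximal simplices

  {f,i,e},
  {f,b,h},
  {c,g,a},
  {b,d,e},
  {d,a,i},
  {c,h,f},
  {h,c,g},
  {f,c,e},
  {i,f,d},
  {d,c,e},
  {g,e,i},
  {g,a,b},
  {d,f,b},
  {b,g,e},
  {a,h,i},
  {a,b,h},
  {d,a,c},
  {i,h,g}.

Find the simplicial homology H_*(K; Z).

H_0 = Z,  H_1 = Z ⊕ Z/2Z,  H_2 = 0.

Order the vertices as a < b < c < d < e < f < g < h < i. Listing each simplex with vertices in this order, K has dimension 2 with simplices:

  0-simplices (9): a, b, c, d, e, f, g, h, i
  1-simplices (27): ab, ac, ad, ag, ah, ai, bd, be, bf, bg, bh, cd, ce, cf, cg, ch, de, df, di, ef, eg, ei, fh, fi, gh, gi, hi
  2-simplices (18): abg, abh, acd, acg, adi, ahi, bde, bdf, beg, bfh, cde, cef, cfh, cgh, dfi, efi, egi, ghi

giving chain groups C_0 ≅ Z^9, C_1 ≅ Z^27, C_2 ≅ Z^18.

Boundary ∂_1: C_1 → C_0 sends each edge [p,q] (with p < q) to q − p.
The 9×27 boundary matrix has rank 8 and Smith normal form diag(1,1,1,1,1,1,1,1).

∂_2: C_2 → C_1 acts by ∂[p,q,r] = [q,r] − [p,r] + [p,q]. For instance
  ∂abh = bh − ah + ab,
  ∂efi = fi − ei + ef.
This gives a 27×18 integer matrix of rank 18; reducing to Smith normal form yields diagonal entries (1,1,1,1,1,1,1,1,1,1,1,1,1,1,1,1,1,2).

Reading off H_k = ker ∂_k / im ∂_{k+1}:

  H_0: rank C_0 − rank ∂_1 = 9 − 8 = 1, and the invariant factors of ∂_1 are all 1, so H_0 ≅ Z.
  H_1: rank ker ∂_1 − rank ∂_2 = (27 − 8) − 18 = 1, and ∂_2 has invariant factor 2 > 1, so H_1 ≅ Z ⊕ Z/2Z.
  H_2: rank ker ∂_2 − rank ∂_3 = (18 − 18) − 0 = 0, and there is no ∂_3, so H_2 ≅ 0.

As a check, the Euler characteristic is 9 − 27 + 18 = 0, which agrees with 1 − 1 + 0 = 0.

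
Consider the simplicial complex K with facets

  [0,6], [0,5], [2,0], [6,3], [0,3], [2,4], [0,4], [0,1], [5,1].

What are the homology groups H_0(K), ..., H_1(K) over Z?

We work with the vertex ordering 0 < 1 < 2 < 3 < 4 < 5 < 6. The simplices of K, each written with vertices in increasing order, are:

  0-simplices (7): [0], [1], [2], [3], [4], [5], [6]
  1-simplices (9): [0,1], [0,2], [0,3], [0,4], [0,5], [0,6], [1,5], [2,4], [3,6]

so the chain groups are C_0 ≅ Z^7, C_1 ≅ Z^9.

Boundary ∂_1: C_1 → C_0 sends each edge [p,q] (with p < q) to q − p. For instance
  ∂[2,4] = [4] − [2].
The resulting 7×9 matrix has rank 6, and its Smith normal form has invariant factors (1,1,1,1,1,1).

Reading off H_k = ker ∂_k / im ∂_{k+1}:

  H_0: rank C_0 − rank ∂_1 = 7 − 6 = 1, and the invariant factors of ∂_1 are all 1, so H_0 = Z.
  H_1: rank ker ∂_1 − rank ∂_2 = (9 − 6) − 0 = 3, and there is no ∂_2, so H_1 = Z^3.

As a check, the Euler characteristic is 7 − 9 = -2, which agrees with 1 − 3 = -2.

H_0 = Z,  H_1 = Z^3.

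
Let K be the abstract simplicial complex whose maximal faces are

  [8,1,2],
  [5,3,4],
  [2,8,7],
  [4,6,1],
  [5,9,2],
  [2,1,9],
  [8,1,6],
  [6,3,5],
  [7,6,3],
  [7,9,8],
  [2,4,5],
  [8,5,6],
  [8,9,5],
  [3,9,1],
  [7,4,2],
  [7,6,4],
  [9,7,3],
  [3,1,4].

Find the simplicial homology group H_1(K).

H_1 ≅ Z × Z/2.

Take the total order 1 < 2 < 3 < 4 < 5 < 6 < 7 < 8 < 9 on the vertex set. Then K (dimension 2) consists of the simplices:

  0-simplices (9): [1], [2], [3], [4], [5], [6], [7], [8], [9]
  1-simplices (27): (27 of them)
  2-simplices (18): [1,2,8], [1,2,9], [1,3,4], [1,3,9], [1,4,6], [1,6,8], [2,4,5], [2,4,7], [2,5,9], [2,7,8], [3,4,5], [3,5,6], [3,6,7], [3,7,9], [4,6,7], [5,6,8], [5,8,9], [7,8,9]

Hence C_0 ≅ Z^9, C_1 ≅ Z^27, C_2 ≅ Z^18.

∂_1: C_1 → C_0 is given by ∂[p,q] = [q] − [p]. For instance
  ∂[2,5] = [5] − [2].
This gives a 9×27 integer matrix of rank 8; reducing to Smith normal form yields diagonal entries (1,1,1,1,1,1,1,1).

The boundary map ∂_2: C_2 → C_1 sends each 2-simplex [p,q,r] to [q,r] − [p,r] + [p,q]. For instance
  ∂[2,4,5] = [4,5] − [2,5] + [2,4],
  ∂[2,5,9] = [5,9] − [2,9] + [2,5].
As a 27×18 matrix over Z this has rank 18, with invariant factors (1,1,1,1,1,1,1,1,1,1,1,1,1,1,1,1,1,2).

From H_k ≅ ker(∂_k) / im(∂_{k+1}) we obtain:

  H_1: rank ker ∂_1 − rank ∂_2 = (27 − 8) − 18 = 1, and ∂_2 has invariant factor 2 > 1, so H_1 ≅ Z × Z/2.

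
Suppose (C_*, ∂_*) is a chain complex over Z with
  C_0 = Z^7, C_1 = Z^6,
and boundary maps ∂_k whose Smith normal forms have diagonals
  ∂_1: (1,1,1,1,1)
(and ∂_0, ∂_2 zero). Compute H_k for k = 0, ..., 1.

H_0 = Z^2,  H_1 = Z.

H_0: b_0 = 7 − 0 − 5 = 2; torsion from ∂_1 factors > 1: none. So H_0 = Z^2.
H_1: b_1 = 6 − 5 − 0 = 1; torsion from ∂_2 factors > 1: none. So H_1 = Z.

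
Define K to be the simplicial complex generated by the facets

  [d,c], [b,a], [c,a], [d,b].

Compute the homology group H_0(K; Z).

Order the vertices as a < b < c < d. Listing each simplex with vertices in this order, K has dimension 1 with simplices:

  0-simplices (4): a, b, c, d
  1-simplices (4): ab, ac, bd, cd

Hence C_0 ≅ Z^4, C_1 ≅ Z^4.

∂_1: C_1 → C_0 maps an edge to its endpoints' difference, ∂[p,q] = q − p.
The 4×4 boundary matrix has rank 3 and Smith normal form diag(1,1,1).

From H_k ≅ ker(∂_k) / im(∂_{k+1}) we obtain:

  H_0: rank C_0 − rank ∂_1 = 4 − 3 = 1, and the invariant factors of ∂_1 are all 1, so H_0 ≅ Z.

H_0 ≅ Z.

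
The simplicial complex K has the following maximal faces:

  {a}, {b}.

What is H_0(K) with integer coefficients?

H_0 = Z^2.

We work with the vertex ordering a < b. The simplices of K, each written with vertices in increasing order, are:

  0-simplices (2): a, b

giving chain groups C_0 ≅ Z^2.

Now H_k = ker ∂_k / im ∂_{k+1}, so:

  H_0: rank C_0 − rank ∂_1 = 2 − 0 = 2, and there is no ∂_1, so H_0 ≅ Z^2.

(K is a triangulation of a set of 2 points.)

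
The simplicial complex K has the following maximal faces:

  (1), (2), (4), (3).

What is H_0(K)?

H_0 = Z^4.

We work with the vertex ordering 1 < 2 < 3 < 4. The simplices of K, each written with vertices in increasing order, are:

  0-simplices (4): [1], [2], [3], [4]

so the chain groups are C_0 ≅ Z^4.

From H_k ≅ ker(∂_k) / im(∂_{k+1}) we obtain:

  H_0: rank C_0 − rank ∂_1 = 4 − 0 = 4, and there is no ∂_1, so H_0 ≅ Z^4.

(K is a triangulation of a set of 4 points.)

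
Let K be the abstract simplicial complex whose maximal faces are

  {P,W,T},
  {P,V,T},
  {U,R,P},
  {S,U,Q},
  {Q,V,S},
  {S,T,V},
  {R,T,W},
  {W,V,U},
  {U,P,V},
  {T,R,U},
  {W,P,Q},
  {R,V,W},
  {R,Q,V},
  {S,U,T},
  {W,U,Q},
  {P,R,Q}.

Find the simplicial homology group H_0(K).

Fix the vertex order P < Q < R < S < T < U < V < W and write every simplex with vertices in increasing order. Then dim K = 2 and the simplices of K are:

  0-simplices (8): P, Q, R, S, T, U, V, W
  1-simplices (24): PQ, PR, PT, PU, PV, PW, QR, QS, QU, QV, QW, RT, RU, RV, RW, ST, SU, SV, TU, TV, TW, UV, UW, VW
  2-simplices (16): PQR, PQW, PRU, PTV, PTW, PUV, QRV, QSU, QSV, QUW, RTU, RTW, RVW, STU, STV, UVW

giving chain groups C_0 ≅ Z^8, C_1 ≅ Z^24, C_2 ≅ Z^16.

∂_1: C_1 → C_0 maps an edge to its endpoints' difference, ∂[p,q] = q − p. For instance
  ∂PT = T − P.
As a 8×24 matrix over Z this has rank 7, with invariant factors (1,1,1,1,1,1,1).

Boundary ∂_2: C_2 → C_1 maps a triangle to the signed sum of its edges. For instance
  ∂RTW = TW − RW + RT,
  ∂STV = TV − SV + ST.
The 24×16 boundary matrix has rank 15 and Smith normal form diag(1,1,1,1,1,1,1,1,1,1,1,1,1,1,1).

Computing H_k = (kernel of ∂_k) / (image of ∂_{k+1}):

  H_0: rank C_0 − rank ∂_1 = 8 − 7 = 1, and the invariant factors of ∂_1 are all 1, so H_0 ≅ Z.

H_0 ≅ Z.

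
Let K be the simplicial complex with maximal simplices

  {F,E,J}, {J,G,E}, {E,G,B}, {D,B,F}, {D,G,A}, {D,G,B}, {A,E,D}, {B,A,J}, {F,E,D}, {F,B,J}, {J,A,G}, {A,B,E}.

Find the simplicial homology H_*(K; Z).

H_0 = Z,  H_1 = Z/2,  H_2 = 0.

K has 7 vertices, 18 edges, 12 triangles.
rank ∂_0 = 0, rank ∂_1 = 6 ⇒ b_0 = 7 − 0 − 6 = 1; all invariant factors of ∂_1 are 1 so no torsion. So H_0 ≅ Z.
rank ∂_1 = 6, rank ∂_2 = 12 ⇒ b_1 = 18 − 6 − 12 = 0; ∂_2 has invariant factor(s) [2] giving torsion. So H_1 ≅ Z/2.
rank ∂_2 = 12, rank ∂_3 = 0 ⇒ b_2 = 12 − 12 − 0 = 0. So H_2 ≅ 0.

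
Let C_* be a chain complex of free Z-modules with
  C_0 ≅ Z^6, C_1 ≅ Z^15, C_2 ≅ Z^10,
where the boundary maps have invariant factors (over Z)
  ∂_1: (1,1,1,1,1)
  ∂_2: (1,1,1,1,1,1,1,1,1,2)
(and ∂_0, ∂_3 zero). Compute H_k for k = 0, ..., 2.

H_0: b_0 = 6 − 0 − 5 = 1; torsion from ∂_1 factors > 1: none. So H_0 = Z.
H_1: b_1 = 15 − 5 − 10 = 0; torsion from ∂_2 factors > 1: [2]. So H_1 = Z/2Z.
H_2: b_2 = 10 − 10 − 0 = 0; torsion from ∂_3 factors > 1: none. So H_2 = 0.

H_0 = Z,  H_1 = Z/2Z,  H_2 = 0.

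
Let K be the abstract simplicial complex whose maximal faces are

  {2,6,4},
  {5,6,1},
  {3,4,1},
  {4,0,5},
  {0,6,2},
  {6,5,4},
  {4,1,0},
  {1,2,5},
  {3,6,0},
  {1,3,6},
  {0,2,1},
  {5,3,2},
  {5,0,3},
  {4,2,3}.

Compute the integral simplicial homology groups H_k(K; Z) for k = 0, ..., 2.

H_0 = Z,  H_1 = Z^2,  H_2 = Z.

Order the vertices as 0 < 1 < 2 < 3 < 4 < 5 < 6. Listing each simplex with vertices in this order, K has dimension 2 with simplices:

  0-simplices (7): [0], [1], [2], [3], [4], [5], [6]
  1-simplices (21): [0,1], [0,2], [0,3], [0,4], [0,5], [0,6], [1,2], [1,3], [1,4], [1,5], [1,6], [2,3], [2,4], [2,5], [2,6], [3,4], [3,5], [3,6], [4,5], [4,6], [5,6]
  2-simplices (14): [0,1,2], [0,1,4], [0,2,6], [0,3,5], [0,3,6], [0,4,5], [1,2,5], [1,3,4], [1,3,6], [1,5,6], [2,3,4], [2,3,5], [2,4,6], [4,5,6]

so the chain groups are C_0 ≅ Z^7, C_1 ≅ Z^21, C_2 ≅ Z^14.

Boundary ∂_1: C_1 → C_0 sends each edge [p,q] (with p < q) to q − p. For instance
  ∂[1,2] = [2] − [1].
This gives a 7×21 integer matrix of rank 6; reducing to Smith normal form yields diagonal entries (1,1,1,1,1,1).

Boundary ∂_2: C_2 → C_1 acts by ∂[p,q,r] = [q,r] − [p,r] + [p,q]. For instance
  ∂[1,5,6] = [5,6] − [1,6] + [1,5],
  ∂[0,4,5] = [4,5] − [0,5] + [0,4].
As a 21×14 matrix over Z this has rank 13, with invariant factors (1,1,1,1,1,1,1,1,1,1,1,1,1).

Computing H_k = (kernel of ∂_k) / (image of ∂_{k+1}):

  H_0: rank C_0 − rank ∂_1 = 7 − 6 = 1, and the invariant factors of ∂_1 are all 1, so H_0 ≅ Z.
  H_1: rank ker ∂_1 − rank ∂_2 = (21 − 6) − 13 = 2, and the invariant factors of ∂_2 are all 1, so H_1 ≅ Z^2.
  H_2: rank ker ∂_2 − rank ∂_3 = (14 − 13) − 0 = 1, and there is no ∂_3, so H_2 ≅ Z.

(K is a triangulation of the torus T^2.)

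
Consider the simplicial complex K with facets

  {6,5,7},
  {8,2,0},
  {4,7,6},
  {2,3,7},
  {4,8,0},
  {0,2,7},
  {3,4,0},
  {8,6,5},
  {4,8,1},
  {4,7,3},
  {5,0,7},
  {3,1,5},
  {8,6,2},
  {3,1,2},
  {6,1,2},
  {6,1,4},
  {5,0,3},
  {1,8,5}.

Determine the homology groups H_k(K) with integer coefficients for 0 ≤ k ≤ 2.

H_0 ≅ Z,  H_1 ≅ Z ⊕ Z/2,  H_2 = 0.

Fix the vertex order 0 < 1 < 2 < 3 < 4 < 5 < 6 < 7 < 8 and write every simplex with vertices in increasing order. Then dim K = 2 and the simplices of K are:

  0-simplices (9): [0], [1], [2], [3], [4], [5], [6], [7], [8]
  1-simplices (27): (27 of them)
  2-simplices (18): [0,2,7], [0,2,8], [0,3,4], [0,3,5], [0,4,8], [0,5,7], [1,2,3], [1,2,6], [1,3,5], [1,4,6], [1,4,8], [1,5,8], [2,3,7], [2,6,8], [3,4,7], [4,6,7], [5,6,7], [5,6,8]

so the chain groups are C_0 ≅ Z^9, C_1 ≅ Z^27, C_2 ≅ Z^18.

The boundary map ∂_1: C_1 → C_0 sends each edge [p,q] (with p < q) to q − p.
As a 9×27 matrix over Z this has rank 8, with invariant factors (1,1,1,1,1,1,1,1).

Boundary ∂_2: C_2 → C_1 acts by ∂[p,q,r] = [q,r] − [p,r] + [p,q]. For instance
  ∂[1,3,5] = [3,5] − [1,5] + [1,3],
  ∂[1,5,8] = [5,8] − [1,8] + [1,5].
The resulting 27×18 matrix has rank 18, and its Smith normal form has invariant factors (1,1,1,1,1,1,1,1,1,1,1,1,1,1,1,1,1,2).

Computing H_k = (kernel of ∂_k) / (image of ∂_{k+1}):

  H_0: rank C_0 − rank ∂_1 = 9 − 8 = 1, and the invariant factors of ∂_1 are all 1, so H_0 = Z.
  H_1: rank ker ∂_1 − rank ∂_2 = (27 − 8) − 18 = 1, and ∂_2 has invariant factor 2 > 1, so H_1 = Z ⊕ Z/2.
  H_2: rank ker ∂_2 − rank ∂_3 = (18 − 18) − 0 = 0, and there is no ∂_3, so H_2 = 0.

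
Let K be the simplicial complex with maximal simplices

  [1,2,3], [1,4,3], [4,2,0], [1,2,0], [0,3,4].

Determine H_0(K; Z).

H_0 = Z.

K has 5 vertices, 10 edges, 5 triangles.
rank ∂_0 = 0, rank ∂_1 = 4 ⇒ b_0 = 5 − 0 − 4 = 1; all invariant factors of ∂_1 are 1 so no torsion. So H_0 ≅ Z.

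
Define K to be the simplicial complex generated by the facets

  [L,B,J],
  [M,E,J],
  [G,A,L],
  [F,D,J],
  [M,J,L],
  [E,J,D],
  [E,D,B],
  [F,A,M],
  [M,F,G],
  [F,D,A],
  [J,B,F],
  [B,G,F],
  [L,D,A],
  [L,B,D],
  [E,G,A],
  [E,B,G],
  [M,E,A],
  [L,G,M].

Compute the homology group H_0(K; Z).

H_0 ≅ Z.

Fix the vertex order A < B < D < E < F < G < J < L < M and write every simplex with vertices in increasing order. Then dim K = 2 and the simplices of K are:

  0-simplices (9): A, B, D, E, F, G, J, L, M
  1-simplices (27): AD, AE, AF, AG, AL, AM, BD, BE, BF, BG, BJ, BL, DE, DF, DJ, DL, EG, EJ, EM, FG, FJ, FM, GL, GM, JL, JM, LM
  2-simplices (18): ADF, ADL, AEG, AEM, AFM, AGL, BDE, BDL, BEG, BFG, BFJ, BJL, DEJ, DFJ, EJM, FGM, GLM, JLM

giving chain groups C_0 ≅ Z^9, C_1 ≅ Z^27, C_2 ≅ Z^18.

The boundary map ∂_1: C_1 → C_0 is given by ∂[p,q] = [q] − [p]. For instance
  ∂GL = L − G.
The resulting 9×27 matrix has rank 8, and its Smith normal form has invariant factors (1,1,1,1,1,1,1,1).

∂_2: C_2 → C_1 sends each 2-simplex [p,q,r] to [q,r] − [p,r] + [p,q]. For instance
  ∂BFG = FG − BG + BF,
  ∂BEG = EG − BG + BE.
The resulting 27×18 matrix has rank 18, and its Smith normal form has invariant factors (1,1,1,1,1,1,1,1,1,1,1,1,1,1,1,1,1,2).

From H_k ≅ ker(∂_k) / im(∂_{k+1}) we obtain:

  H_0: rank C_0 − rank ∂_1 = 9 − 8 = 1, and the invariant factors of ∂_1 are all 1, so H_0 ≅ Z.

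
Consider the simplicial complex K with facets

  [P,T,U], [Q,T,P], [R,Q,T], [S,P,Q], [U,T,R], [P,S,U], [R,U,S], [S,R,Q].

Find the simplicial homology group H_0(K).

H_0 ≅ Z.

We work with the vertex ordering P < Q < R < S < T < U. The simplices of K, each written with vertices in increasing order, are:

  0-simplices (6): P, Q, R, S, T, U
  1-simplices (12): PQ, PS, PT, PU, QR, QS, QT, RS, RT, RU, SU, TU
  2-simplices (8): PQS, PQT, PSU, PTU, QRS, QRT, RSU, RTU

giving chain groups C_0 ≅ Z^6, C_1 ≅ Z^12, C_2 ≅ Z^8.

The boundary map ∂_1: C_1 → C_0 maps an edge to its endpoints' difference, ∂[p,q] = q − p.
The 6×12 boundary matrix has rank 5 and Smith normal form diag(1,1,1,1,1).

The boundary map ∂_2: C_2 → C_1 acts by ∂[p,q,r] = [q,r] − [p,r] + [p,q]. For instance
  ∂RSU = SU − RU + RS,
  ∂QRT = RT − QT + QR.
The 12×8 boundary matrix has rank 7 and Smith normal form diag(1,1,1,1,1,1,1).

From H_k ≅ ker(∂_k) / im(∂_{k+1}) we obtain:

  H_0: rank C_0 − rank ∂_1 = 6 − 5 = 1, and the invariant factors of ∂_1 are all 1, so H_0 ≅ Z.

(K is a triangulation of the 2-sphere S^2.)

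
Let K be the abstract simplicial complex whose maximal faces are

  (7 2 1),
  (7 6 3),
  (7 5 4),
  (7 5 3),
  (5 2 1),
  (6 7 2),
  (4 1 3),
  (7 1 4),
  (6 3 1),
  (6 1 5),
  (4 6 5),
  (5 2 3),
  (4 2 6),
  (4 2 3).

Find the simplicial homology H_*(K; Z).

Fix the vertex order 1 < 2 < 3 < 4 < 5 < 6 < 7 and write every simplex with vertices in increasing order. Then dim K = 2 and the simplices of K are:

  0-simplices (7): [1], [2], [3], [4], [5], [6], [7]
  1-simplices (21): [1,2], [1,3], [1,4], [1,5], [1,6], [1,7], [2,3], [2,4], [2,5], [2,6], [2,7], [3,4], [3,5], [3,6], [3,7], [4,5], [4,6], [4,7], [5,6], [5,7], [6,7]
  2-simplices (14): [1,2,5], [1,2,7], [1,3,4], [1,3,6], [1,4,7], [1,5,6], [2,3,4], [2,3,5], [2,4,6], [2,6,7], [3,5,7], [3,6,7], [4,5,6], [4,5,7]

so the chain groups are C_0 ≅ Z^7, C_1 ≅ Z^21, C_2 ≅ Z^14.

∂_1: C_1 → C_0 maps an edge to its endpoints' difference, ∂[p,q] = q − p. For instance
  ∂[4,7] = [7] − [4].
As a 7×21 matrix over Z this has rank 6, with invariant factors (1,1,1,1,1,1).

Boundary ∂_2: C_2 → C_1 acts by ∂[p,q,r] = [q,r] − [p,r] + [p,q]. For instance
  ∂[2,3,5] = [3,5] − [2,5] + [2,3],
  ∂[1,5,6] = [5,6] − [1,6] + [1,5].
This gives a 21×14 integer matrix of rank 13; reducing to Smith normal form yields diagonal entries (1,1,1,1,1,1,1,1,1,1,1,1,1).

Now H_k = ker ∂_k / im ∂_{k+1}, so:

  H_0: rank C_0 − rank ∂_1 = 7 − 6 = 1, and the invariant factors of ∂_1 are all 1, so H_0 = Z.
  H_1: rank ker ∂_1 − rank ∂_2 = (21 − 6) − 13 = 2, and the invariant factors of ∂_2 are all 1, so H_1 = Z^2.
  H_2: rank ker ∂_2 − rank ∂_3 = (14 − 13) − 0 = 1, and there is no ∂_3, so H_2 = Z.

As a check, the Euler characteristic is 7 − 21 + 14 = 0, which agrees with 1 − 2 + 1 = 0.

H_0 = Z,  H_1 = Z^2,  H_2 = Z.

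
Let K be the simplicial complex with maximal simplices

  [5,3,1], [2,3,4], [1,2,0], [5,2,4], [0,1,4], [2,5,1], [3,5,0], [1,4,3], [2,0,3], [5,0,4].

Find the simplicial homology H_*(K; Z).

H_0 ≅ Z,  H_1 ≅ Z/2Z,  H_2 = 0.

Order the vertices as 0 < 1 < 2 < 3 < 4 < 5. Listing each simplex with vertices in this order, K has dimension 2 with simplices:

  0-simplices (6): [0], [1], [2], [3], [4], [5]
  1-simplices (15): [0,1], [0,2], [0,3], [0,4], [0,5], [1,2], [1,3], [1,4], [1,5], [2,3], [2,4], [2,5], [3,4], [3,5], [4,5]
  2-simplices (10): [0,1,2], [0,1,4], [0,2,3], [0,3,5], [0,4,5], [1,2,5], [1,3,4], [1,3,5], [2,3,4], [2,4,5]

Hence C_0 ≅ Z^6, C_1 ≅ Z^15, C_2 ≅ Z^10.

The boundary map ∂_1: C_1 → C_0 is given by ∂[p,q] = [q] − [p]. For instance
  ∂[2,4] = [4] − [2].
As a 6×15 matrix over Z this has rank 5, with invariant factors (1,1,1,1,1).

The boundary map ∂_2: C_2 → C_1 maps a triangle to the signed sum of its edges. For instance
  ∂[1,2,5] = [2,5] − [1,5] + [1,2],
  ∂[2,4,5] = [4,5] − [2,5] + [2,4].
The 15×10 boundary matrix has rank 10 and Smith normal form diag(1,1,1,1,1,1,1,1,1,2).

Reading off H_k = ker ∂_k / im ∂_{k+1}:

  H_0: rank C_0 − rank ∂_1 = 6 − 5 = 1, and the invariant factors of ∂_1 are all 1, so H_0 = Z.
  H_1: rank ker ∂_1 − rank ∂_2 = (15 − 5) − 10 = 0, and ∂_2 has invariant factor 2 > 1, so H_1 = Z/2Z.
  H_2: rank ker ∂_2 − rank ∂_3 = (10 − 10) − 0 = 0, and there is no ∂_3, so H_2 = 0.

As a check, the Euler characteristic is 6 − 15 + 10 = 1, which agrees with 1 − 0 + 0 = 1.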